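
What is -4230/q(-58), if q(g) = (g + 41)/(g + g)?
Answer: -490680/17 ≈ -28864.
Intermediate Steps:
q(g) = (41 + g)/(2*g) (q(g) = (41 + g)/((2*g)) = (41 + g)*(1/(2*g)) = (41 + g)/(2*g))
-4230/q(-58) = -4230*(-116/(41 - 58)) = -4230/((½)*(-1/58)*(-17)) = -4230/17/116 = -4230*116/17 = -490680/17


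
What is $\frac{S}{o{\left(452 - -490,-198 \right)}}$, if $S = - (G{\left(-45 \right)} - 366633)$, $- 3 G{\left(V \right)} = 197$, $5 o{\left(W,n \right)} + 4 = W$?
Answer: $\frac{2750240}{1407} \approx 1954.7$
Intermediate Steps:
$o{\left(W,n \right)} = - \frac{4}{5} + \frac{W}{5}$
$G{\left(V \right)} = - \frac{197}{3}$ ($G{\left(V \right)} = \left(- \frac{1}{3}\right) 197 = - \frac{197}{3}$)
$S = \frac{1100096}{3}$ ($S = - (- \frac{197}{3} - 366633) = \left(-1\right) \left(- \frac{1100096}{3}\right) = \frac{1100096}{3} \approx 3.667 \cdot 10^{5}$)
$\frac{S}{o{\left(452 - -490,-198 \right)}} = \frac{1100096}{3 \left(- \frac{4}{5} + \frac{452 - -490}{5}\right)} = \frac{1100096}{3 \left(- \frac{4}{5} + \frac{452 + 490}{5}\right)} = \frac{1100096}{3 \left(- \frac{4}{5} + \frac{1}{5} \cdot 942\right)} = \frac{1100096}{3 \left(- \frac{4}{5} + \frac{942}{5}\right)} = \frac{1100096}{3 \cdot \frac{938}{5}} = \frac{1100096}{3} \cdot \frac{5}{938} = \frac{2750240}{1407}$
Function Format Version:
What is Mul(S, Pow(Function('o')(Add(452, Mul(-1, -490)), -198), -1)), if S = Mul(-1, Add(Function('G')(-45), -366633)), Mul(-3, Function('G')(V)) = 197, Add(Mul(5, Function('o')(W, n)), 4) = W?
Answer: Rational(2750240, 1407) ≈ 1954.7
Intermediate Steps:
Function('o')(W, n) = Add(Rational(-4, 5), Mul(Rational(1, 5), W))
Function('G')(V) = Rational(-197, 3) (Function('G')(V) = Mul(Rational(-1, 3), 197) = Rational(-197, 3))
S = Rational(1100096, 3) (S = Mul(-1, Add(Rational(-197, 3), -366633)) = Mul(-1, Rational(-1100096, 3)) = Rational(1100096, 3) ≈ 3.6670e+5)
Mul(S, Pow(Function('o')(Add(452, Mul(-1, -490)), -198), -1)) = Mul(Rational(1100096, 3), Pow(Add(Rational(-4, 5), Mul(Rational(1, 5), Add(452, Mul(-1, -490)))), -1)) = Mul(Rational(1100096, 3), Pow(Add(Rational(-4, 5), Mul(Rational(1, 5), Add(452, 490))), -1)) = Mul(Rational(1100096, 3), Pow(Add(Rational(-4, 5), Mul(Rational(1, 5), 942)), -1)) = Mul(Rational(1100096, 3), Pow(Add(Rational(-4, 5), Rational(942, 5)), -1)) = Mul(Rational(1100096, 3), Pow(Rational(938, 5), -1)) = Mul(Rational(1100096, 3), Rational(5, 938)) = Rational(2750240, 1407)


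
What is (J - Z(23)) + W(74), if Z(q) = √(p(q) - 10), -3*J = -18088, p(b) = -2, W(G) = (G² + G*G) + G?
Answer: 51166/3 - 2*I*√3 ≈ 17055.0 - 3.4641*I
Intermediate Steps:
W(G) = G + 2*G² (W(G) = (G² + G²) + G = 2*G² + G = G + 2*G²)
J = 18088/3 (J = -⅓*(-18088) = 18088/3 ≈ 6029.3)
Z(q) = 2*I*√3 (Z(q) = √(-2 - 10) = √(-12) = 2*I*√3)
(J - Z(23)) + W(74) = (18088/3 - 2*I*√3) + 74*(1 + 2*74) = (18088/3 - 2*I*√3) + 74*(1 + 148) = (18088/3 - 2*I*√3) + 74*149 = (18088/3 - 2*I*√3) + 11026 = 51166/3 - 2*I*√3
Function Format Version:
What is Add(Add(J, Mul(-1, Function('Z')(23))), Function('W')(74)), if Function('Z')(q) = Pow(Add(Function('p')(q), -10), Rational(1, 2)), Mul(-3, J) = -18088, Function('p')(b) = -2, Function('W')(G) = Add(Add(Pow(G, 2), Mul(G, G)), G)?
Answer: Add(Rational(51166, 3), Mul(-2, I, Pow(3, Rational(1, 2)))) ≈ Add(17055., Mul(-3.4641, I))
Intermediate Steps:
Function('W')(G) = Add(G, Mul(2, Pow(G, 2))) (Function('W')(G) = Add(Add(Pow(G, 2), Pow(G, 2)), G) = Add(Mul(2, Pow(G, 2)), G) = Add(G, Mul(2, Pow(G, 2))))
J = Rational(18088, 3) (J = Mul(Rational(-1, 3), -18088) = Rational(18088, 3) ≈ 6029.3)
Function('Z')(q) = Mul(2, I, Pow(3, Rational(1, 2))) (Function('Z')(q) = Pow(Add(-2, -10), Rational(1, 2)) = Pow(-12, Rational(1, 2)) = Mul(2, I, Pow(3, Rational(1, 2))))
Add(Add(J, Mul(-1, Function('Z')(23))), Function('W')(74)) = Add(Add(Rational(18088, 3), Mul(-1, Mul(2, I, Pow(3, Rational(1, 2))))), Mul(74, Add(1, Mul(2, 74)))) = Add(Add(Rational(18088, 3), Mul(-2, I, Pow(3, Rational(1, 2)))), Mul(74, Add(1, 148))) = Add(Add(Rational(18088, 3), Mul(-2, I, Pow(3, Rational(1, 2)))), Mul(74, 149)) = Add(Add(Rational(18088, 3), Mul(-2, I, Pow(3, Rational(1, 2)))), 11026) = Add(Rational(51166, 3), Mul(-2, I, Pow(3, Rational(1, 2))))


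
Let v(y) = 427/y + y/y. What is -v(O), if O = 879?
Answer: -1306/879 ≈ -1.4858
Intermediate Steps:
v(y) = 1 + 427/y (v(y) = 427/y + 1 = 1 + 427/y)
-v(O) = -(427 + 879)/879 = -1306/879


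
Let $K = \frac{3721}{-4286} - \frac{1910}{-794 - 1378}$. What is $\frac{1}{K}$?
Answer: $\frac{1163649}{13031} \approx 89.298$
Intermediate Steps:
$K = \frac{13031}{1163649}$ ($K = 3721 \left(- \frac{1}{4286}\right) - \frac{1910}{-2172} = - \frac{3721}{4286} - - \frac{955}{1086} = - \frac{3721}{4286} + \frac{955}{1086} = \frac{13031}{1163649} \approx 0.011198$)
$\frac{1}{K} = \frac{1}{\frac{13031}{1163649}} = \frac{1163649}{13031}$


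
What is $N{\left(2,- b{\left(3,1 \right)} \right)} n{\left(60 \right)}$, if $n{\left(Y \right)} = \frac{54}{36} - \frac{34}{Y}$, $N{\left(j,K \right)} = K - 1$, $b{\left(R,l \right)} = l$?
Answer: $- \frac{28}{15} \approx -1.8667$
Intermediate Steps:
$N{\left(j,K \right)} = -1 + K$
$n{\left(Y \right)} = \frac{3}{2} - \frac{34}{Y}$ ($n{\left(Y \right)} = 54 \cdot \frac{1}{36} - \frac{34}{Y} = \frac{3}{2} - \frac{34}{Y}$)
$N{\left(2,- b{\left(3,1 \right)} \right)} n{\left(60 \right)} = \left(-1 - 1\right) \left(\frac{3}{2} - \frac{34}{60}\right) = \left(-1 - 1\right) \left(\frac{3}{2} - \frac{17}{30}\right) = - 2 \left(\frac{3}{2} - \frac{17}{30}\right) = \left(-2\right) \frac{14}{15} = - \frac{28}{15}$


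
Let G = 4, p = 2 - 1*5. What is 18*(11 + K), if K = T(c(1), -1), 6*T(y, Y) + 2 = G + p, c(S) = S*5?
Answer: 195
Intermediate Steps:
p = -3 (p = 2 - 5 = -3)
c(S) = 5*S
T(y, Y) = -⅙ (T(y, Y) = -⅓ + (4 - 3)/6 = -⅓ + (⅙)*1 = -⅓ + ⅙ = -⅙)
K = -⅙ ≈ -0.16667
18*(11 + K) = 18*(11 - ⅙) = 18*(65/6) = 195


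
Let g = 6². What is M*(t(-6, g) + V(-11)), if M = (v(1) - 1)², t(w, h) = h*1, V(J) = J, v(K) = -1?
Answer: 100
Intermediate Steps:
g = 36
t(w, h) = h
M = 4 (M = (-1 - 1)² = (-2)² = 4)
M*(t(-6, g) + V(-11)) = 4*(36 - 11) = 4*25 = 100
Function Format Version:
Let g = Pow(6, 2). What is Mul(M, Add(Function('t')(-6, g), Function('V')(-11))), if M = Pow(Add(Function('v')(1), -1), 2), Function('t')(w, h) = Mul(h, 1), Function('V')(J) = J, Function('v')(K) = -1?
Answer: 100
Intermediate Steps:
g = 36
Function('t')(w, h) = h
M = 4 (M = Pow(Add(-1, -1), 2) = Pow(-2, 2) = 4)
Mul(M, Add(Function('t')(-6, g), Function('V')(-11))) = Mul(4, Add(36, -11)) = Mul(4, 25) = 100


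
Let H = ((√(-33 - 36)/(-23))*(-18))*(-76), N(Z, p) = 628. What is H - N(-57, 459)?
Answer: -628 - 1368*I*√69/23 ≈ -628.0 - 494.06*I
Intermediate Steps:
H = -1368*I*√69/23 (H = ((√(-69)*(-1/23))*(-18))*(-76) = (((I*√69)*(-1/23))*(-18))*(-76) = (-I*√69/23*(-18))*(-76) = (18*I*√69/23)*(-76) = -1368*I*√69/23 ≈ -494.06*I)
H - N(-57, 459) = -1368*I*√69/23 - 1*628 = -1368*I*√69/23 - 628 = -628 - 1368*I*√69/23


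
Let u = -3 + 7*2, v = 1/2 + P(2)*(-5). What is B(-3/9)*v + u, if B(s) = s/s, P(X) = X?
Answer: 3/2 ≈ 1.5000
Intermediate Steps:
B(s) = 1
v = -19/2 (v = 1/2 + 2*(-5) = ½ - 10 = -19/2 ≈ -9.5000)
u = 11 (u = -3 + 14 = 11)
B(-3/9)*v + u = 1*(-19/2) + 11 = -19/2 + 11 = 3/2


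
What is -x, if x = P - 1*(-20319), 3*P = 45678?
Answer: -35545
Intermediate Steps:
P = 15226 (P = (⅓)*45678 = 15226)
x = 35545 (x = 15226 - 1*(-20319) = 15226 + 20319 = 35545)
-x = -1*35545 = -35545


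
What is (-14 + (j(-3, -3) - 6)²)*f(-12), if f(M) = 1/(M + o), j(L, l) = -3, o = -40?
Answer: -67/52 ≈ -1.2885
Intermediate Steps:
f(M) = 1/(-40 + M) (f(M) = 1/(M - 40) = 1/(-40 + M))
(-14 + (j(-3, -3) - 6)²)*f(-12) = (-14 + (-3 - 6)²)/(-40 - 12) = (-14 + (-9)²)/(-52) = (-14 + 81)*(-1/52) = 67*(-1/52) = -67/52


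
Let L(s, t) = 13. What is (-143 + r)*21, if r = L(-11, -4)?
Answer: -2730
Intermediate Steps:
r = 13
(-143 + r)*21 = (-143 + 13)*21 = -130*21 = -2730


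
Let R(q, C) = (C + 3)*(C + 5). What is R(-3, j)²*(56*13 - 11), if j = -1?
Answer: 45888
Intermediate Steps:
R(q, C) = (3 + C)*(5 + C)
R(-3, j)²*(56*13 - 11) = (15 + (-1)² + 8*(-1))²*(56*13 - 11) = (15 + 1 - 8)²*(728 - 11) = 8²*717 = 64*717 = 45888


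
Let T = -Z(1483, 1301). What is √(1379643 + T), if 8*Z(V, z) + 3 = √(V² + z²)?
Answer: √(22074294 - 2*√3891890)/4 ≈ 1174.5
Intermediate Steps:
Z(V, z) = -3/8 + √(V² + z²)/8
T = 3/8 - √3891890/8 (T = -(-3/8 + √(1483² + 1301²)/8) = -(-3/8 + √(2199289 + 1692601)/8) = -(-3/8 + √3891890/8) = 3/8 - √3891890/8 ≈ -246.22)
√(1379643 + T) = √(1379643 + (3/8 - √3891890/8)) = √(11037147/8 - √3891890/8)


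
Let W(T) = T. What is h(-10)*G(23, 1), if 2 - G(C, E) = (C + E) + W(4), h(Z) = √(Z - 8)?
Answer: -78*I*√2 ≈ -110.31*I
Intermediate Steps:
h(Z) = √(-8 + Z)
G(C, E) = -2 - C - E (G(C, E) = 2 - ((C + E) + 4) = 2 - (4 + C + E) = 2 + (-4 - C - E) = -2 - C - E)
h(-10)*G(23, 1) = √(-8 - 10)*(-2 - 1*23 - 1*1) = √(-18)*(-2 - 23 - 1) = (3*I*√2)*(-26) = -78*I*√2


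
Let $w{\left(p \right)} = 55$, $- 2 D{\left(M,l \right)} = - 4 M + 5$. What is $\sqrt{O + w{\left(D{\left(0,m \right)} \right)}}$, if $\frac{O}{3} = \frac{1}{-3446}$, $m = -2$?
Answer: $\frac{\sqrt{653110042}}{3446} \approx 7.4161$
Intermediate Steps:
$D{\left(M,l \right)} = - \frac{5}{2} + 2 M$ ($D{\left(M,l \right)} = - \frac{- 4 M + 5}{2} = - \frac{5 - 4 M}{2} = - \frac{5}{2} + 2 M$)
$O = - \frac{3}{3446}$ ($O = \frac{3}{-3446} = 3 \left(- \frac{1}{3446}\right) = - \frac{3}{3446} \approx -0.00087057$)
$\sqrt{O + w{\left(D{\left(0,m \right)} \right)}} = \sqrt{- \frac{3}{3446} + 55} = \sqrt{\frac{189527}{3446}} = \frac{\sqrt{653110042}}{3446}$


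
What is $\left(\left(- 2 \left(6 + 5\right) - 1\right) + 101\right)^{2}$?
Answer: $6084$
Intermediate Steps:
$\left(\left(- 2 \left(6 + 5\right) - 1\right) + 101\right)^{2} = \left(\left(\left(-2\right) 11 + \left(-2 + 1\right)\right) + 101\right)^{2} = \left(\left(-22 - 1\right) + 101\right)^{2} = \left(-23 + 101\right)^{2} = 78^{2} = 6084$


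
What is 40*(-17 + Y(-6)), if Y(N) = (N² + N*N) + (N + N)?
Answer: 1720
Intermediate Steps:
Y(N) = 2*N + 2*N² (Y(N) = (N² + N²) + 2*N = 2*N² + 2*N = 2*N + 2*N²)
40*(-17 + Y(-6)) = 40*(-17 + 2*(-6)*(1 - 6)) = 40*(-17 + 2*(-6)*(-5)) = 40*(-17 + 60) = 40*43 = 1720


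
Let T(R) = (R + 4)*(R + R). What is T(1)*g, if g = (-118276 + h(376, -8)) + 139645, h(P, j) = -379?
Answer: 209900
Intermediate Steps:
T(R) = 2*R*(4 + R) (T(R) = (4 + R)*(2*R) = 2*R*(4 + R))
g = 20990 (g = (-118276 - 379) + 139645 = -118655 + 139645 = 20990)
T(1)*g = (2*1*(4 + 1))*20990 = (2*1*5)*20990 = 10*20990 = 209900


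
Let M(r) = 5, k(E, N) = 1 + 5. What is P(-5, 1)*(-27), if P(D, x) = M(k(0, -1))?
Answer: -135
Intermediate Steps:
k(E, N) = 6
P(D, x) = 5
P(-5, 1)*(-27) = 5*(-27) = -135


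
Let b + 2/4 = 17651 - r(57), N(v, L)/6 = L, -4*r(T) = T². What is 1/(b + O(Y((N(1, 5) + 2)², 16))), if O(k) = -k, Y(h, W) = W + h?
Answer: 4/69691 ≈ 5.7396e-5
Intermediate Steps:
r(T) = -T²/4
N(v, L) = 6*L
b = 73851/4 (b = -½ + (17651 - (-1)*57²/4) = -½ + (17651 - (-1)*3249/4) = -½ + (17651 - 1*(-3249/4)) = -½ + (17651 + 3249/4) = -½ + 73853/4 = 73851/4 ≈ 18463.)
1/(b + O(Y((N(1, 5) + 2)², 16))) = 1/(73851/4 - (16 + (6*5 + 2)²)) = 1/(73851/4 - (16 + (30 + 2)²)) = 1/(73851/4 - (16 + 32²)) = 1/(73851/4 - (16 + 1024)) = 1/(73851/4 - 1*1040) = 1/(73851/4 - 1040) = 1/(69691/4) = 4/69691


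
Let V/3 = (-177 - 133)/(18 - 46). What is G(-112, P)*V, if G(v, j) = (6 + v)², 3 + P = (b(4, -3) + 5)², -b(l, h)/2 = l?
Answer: 2612370/7 ≈ 3.7320e+5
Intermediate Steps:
b(l, h) = -2*l
P = 6 (P = -3 + (-2*4 + 5)² = -3 + (-8 + 5)² = -3 + (-3)² = -3 + 9 = 6)
V = 465/14 (V = 3*((-177 - 133)/(18 - 46)) = 3*(-310/(-28)) = 3*(-310*(-1/28)) = 3*(155/14) = 465/14 ≈ 33.214)
G(-112, P)*V = (6 - 112)²*(465/14) = (-106)²*(465/14) = 11236*(465/14) = 2612370/7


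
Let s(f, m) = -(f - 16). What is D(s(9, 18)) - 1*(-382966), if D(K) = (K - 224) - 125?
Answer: 382624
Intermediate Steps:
s(f, m) = 16 - f (s(f, m) = -(-16 + f) = 16 - f)
D(K) = -349 + K (D(K) = (-224 + K) - 125 = -349 + K)
D(s(9, 18)) - 1*(-382966) = (-349 + (16 - 1*9)) - 1*(-382966) = (-349 + (16 - 9)) + 382966 = (-349 + 7) + 382966 = -342 + 382966 = 382624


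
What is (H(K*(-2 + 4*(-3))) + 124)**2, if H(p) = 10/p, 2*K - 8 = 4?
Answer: 27071209/1764 ≈ 15346.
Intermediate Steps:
K = 6 (K = 4 + (1/2)*4 = 4 + 2 = 6)
(H(K*(-2 + 4*(-3))) + 124)**2 = (10/((6*(-2 + 4*(-3)))) + 124)**2 = (10/((6*(-2 - 12))) + 124)**2 = (10/((6*(-14))) + 124)**2 = (10/(-84) + 124)**2 = (10*(-1/84) + 124)**2 = (-5/42 + 124)**2 = (5203/42)**2 = 27071209/1764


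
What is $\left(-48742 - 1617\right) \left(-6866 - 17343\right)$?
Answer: $1219141031$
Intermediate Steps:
$\left(-48742 - 1617\right) \left(-6866 - 17343\right) = \left(-50359\right) \left(-24209\right) = 1219141031$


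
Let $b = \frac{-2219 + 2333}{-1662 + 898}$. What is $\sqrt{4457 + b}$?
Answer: $\frac{\sqrt{650361494}}{382} \approx 66.76$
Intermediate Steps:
$b = - \frac{57}{382}$ ($b = \frac{114}{-764} = 114 \left(- \frac{1}{764}\right) = - \frac{57}{382} \approx -0.14921$)
$\sqrt{4457 + b} = \sqrt{4457 - \frac{57}{382}} = \sqrt{\frac{1702517}{382}} = \frac{\sqrt{650361494}}{382}$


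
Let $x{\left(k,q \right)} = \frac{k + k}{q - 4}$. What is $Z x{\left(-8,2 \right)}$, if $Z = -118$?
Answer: $-944$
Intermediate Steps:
$x{\left(k,q \right)} = \frac{2 k}{-4 + q}$
$Z x{\left(-8,2 \right)} = - 118 \cdot 2 \left(-8\right) \frac{1}{-4 + 2} = - 118 \cdot 2 \left(-8\right) \frac{1}{-2} = - 118 \cdot 2 \left(-8\right) \left(- \frac{1}{2}\right) = \left(-118\right) 8 = -944$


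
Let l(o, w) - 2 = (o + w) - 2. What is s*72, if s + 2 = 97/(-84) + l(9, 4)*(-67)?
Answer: -440574/7 ≈ -62939.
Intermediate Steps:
l(o, w) = o + w (l(o, w) = 2 + ((o + w) - 2) = 2 + (-2 + o + w) = o + w)
s = -73429/84 (s = -2 + (97/(-84) + (9 + 4)*(-67)) = -2 + (97*(-1/84) + 13*(-67)) = -2 + (-97/84 - 871) = -2 - 73261/84 = -73429/84 ≈ -874.15)
s*72 = -73429/84*72 = -440574/7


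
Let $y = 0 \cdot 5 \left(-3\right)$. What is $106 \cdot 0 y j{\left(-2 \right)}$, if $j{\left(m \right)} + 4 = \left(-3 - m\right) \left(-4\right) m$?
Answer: $0$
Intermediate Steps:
$y = 0$ ($y = 0 \left(-3\right) = 0$)
$j{\left(m \right)} = -4 + m \left(12 + 4 m\right)$ ($j{\left(m \right)} = -4 + \left(-3 - m\right) \left(-4\right) m = -4 + \left(12 + 4 m\right) m = -4 + m \left(12 + 4 m\right)$)
$106 \cdot 0 y j{\left(-2 \right)} = 106 \cdot 0 \cdot 0 \left(-4 + 4 \left(-2\right)^{2} + 12 \left(-2\right)\right) = 106 \cdot 0 \left(-4 + 4 \cdot 4 - 24\right) = 106 \cdot 0 \left(-4 + 16 - 24\right) = 106 \cdot 0 \left(-12\right) = 106 \cdot 0 = 0$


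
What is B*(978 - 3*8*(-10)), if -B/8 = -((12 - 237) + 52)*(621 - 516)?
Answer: -176999760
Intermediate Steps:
B = -145320 (B = -(-8)*((12 - 237) + 52)*(621 - 516) = -(-8)*(-225 + 52)*105 = -(-8)*(-173*105) = -(-8)*(-18165) = -8*18165 = -145320)
B*(978 - 3*8*(-10)) = -145320*(978 - 3*8*(-10)) = -145320*(978 - 24*(-10)) = -145320*(978 + 240) = -145320*1218 = -176999760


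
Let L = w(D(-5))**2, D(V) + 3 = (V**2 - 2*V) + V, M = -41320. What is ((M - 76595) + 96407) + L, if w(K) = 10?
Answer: -21408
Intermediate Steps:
D(V) = -3 + V**2 - V (D(V) = -3 + ((V**2 - 2*V) + V) = -3 + (V**2 - V) = -3 + V**2 - V)
L = 100 (L = 10**2 = 100)
((M - 76595) + 96407) + L = ((-41320 - 76595) + 96407) + 100 = (-117915 + 96407) + 100 = -21508 + 100 = -21408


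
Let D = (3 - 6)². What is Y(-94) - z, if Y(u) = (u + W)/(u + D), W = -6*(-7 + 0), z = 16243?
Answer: -1380603/85 ≈ -16242.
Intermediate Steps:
W = 42 (W = -6*(-7) = 42)
D = 9 (D = (-3)² = 9)
Y(u) = (42 + u)/(9 + u) (Y(u) = (u + 42)/(u + 9) = (42 + u)/(9 + u))
Y(-94) - z = (42 - 94)/(9 - 94) - 1*16243 = -52/(-85) - 16243 = -1/85*(-52) - 16243 = 52/85 - 16243 = -1380603/85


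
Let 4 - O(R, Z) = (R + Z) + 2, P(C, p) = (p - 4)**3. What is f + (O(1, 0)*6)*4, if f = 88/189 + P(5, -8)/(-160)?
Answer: 33326/945 ≈ 35.266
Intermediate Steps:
P(C, p) = (-4 + p)**3
O(R, Z) = 2 - R - Z (O(R, Z) = 4 - ((R + Z) + 2) = 4 - (2 + R + Z) = 4 + (-2 - R - Z) = 2 - R - Z)
f = 10646/945 (f = 88/189 + (-4 - 8)**3/(-160) = 88*(1/189) + (-12)**3*(-1/160) = 88/189 - 1728*(-1/160) = 88/189 + 54/5 = 10646/945 ≈ 11.266)
f + (O(1, 0)*6)*4 = 10646/945 + ((2 - 1*1 - 1*0)*6)*4 = 10646/945 + ((2 - 1 + 0)*6)*4 = 10646/945 + (1*6)*4 = 10646/945 + 6*4 = 10646/945 + 24 = 33326/945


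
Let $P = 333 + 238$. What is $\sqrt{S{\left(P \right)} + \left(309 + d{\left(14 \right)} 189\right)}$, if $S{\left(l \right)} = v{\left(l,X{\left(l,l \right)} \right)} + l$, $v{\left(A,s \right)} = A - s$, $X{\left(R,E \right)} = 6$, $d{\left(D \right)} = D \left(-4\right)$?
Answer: $i \sqrt{9139} \approx 95.598 i$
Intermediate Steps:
$d{\left(D \right)} = - 4 D$
$P = 571$
$S{\left(l \right)} = -6 + 2 l$ ($S{\left(l \right)} = \left(l - 6\right) + l = \left(-6 + l\right) + l = -6 + 2 l$)
$\sqrt{S{\left(P \right)} + \left(309 + d{\left(14 \right)} 189\right)} = \sqrt{\left(-6 + 2 \cdot 571\right) + \left(309 + \left(-4\right) 14 \cdot 189\right)} = \sqrt{\left(-6 + 1142\right) + \left(309 - 10584\right)} = \sqrt{1136 + \left(309 - 10584\right)} = \sqrt{1136 - 10275} = \sqrt{-9139} = i \sqrt{9139}$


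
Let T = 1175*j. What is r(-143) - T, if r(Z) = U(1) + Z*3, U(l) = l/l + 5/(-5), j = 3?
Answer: -3954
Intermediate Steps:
U(l) = 0 (U(l) = 1 + 5*(-1/5) = 1 - 1 = 0)
r(Z) = 3*Z (r(Z) = 0 + Z*3 = 0 + 3*Z = 3*Z)
T = 3525 (T = 1175*3 = 3525)
r(-143) - T = 3*(-143) - 1*3525 = -429 - 3525 = -3954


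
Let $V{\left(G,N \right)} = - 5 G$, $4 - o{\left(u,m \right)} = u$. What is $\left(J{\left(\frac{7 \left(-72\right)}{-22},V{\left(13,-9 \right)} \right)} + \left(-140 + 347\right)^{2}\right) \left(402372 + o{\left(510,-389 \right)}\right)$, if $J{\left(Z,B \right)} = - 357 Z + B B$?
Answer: $\frac{171938368100}{11} \approx 1.5631 \cdot 10^{10}$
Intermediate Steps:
$o{\left(u,m \right)} = 4 - u$
$J{\left(Z,B \right)} = B^{2} - 357 Z$ ($J{\left(Z,B \right)} = - 357 Z + B^{2} = B^{2} - 357 Z$)
$\left(J{\left(\frac{7 \left(-72\right)}{-22},V{\left(13,-9 \right)} \right)} + \left(-140 + 347\right)^{2}\right) \left(402372 + o{\left(510,-389 \right)}\right) = \left(\left(\left(\left(-5\right) 13\right)^{2} - 357 \frac{7 \left(-72\right)}{-22}\right) + \left(-140 + 347\right)^{2}\right) \left(402372 + \left(4 - 510\right)\right) = \left(\left(\left(-65\right)^{2} - 357 \left(\left(-504\right) \left(- \frac{1}{22}\right)\right)\right) + 207^{2}\right) \left(402372 + \left(4 - 510\right)\right) = \left(\left(4225 - \frac{89964}{11}\right) + 42849\right) \left(402372 - 506\right) = \left(\left(4225 - \frac{89964}{11}\right) + 42849\right) 401866 = \left(- \frac{43489}{11} + 42849\right) 401866 = \frac{427850}{11} \cdot 401866 = \frac{171938368100}{11}$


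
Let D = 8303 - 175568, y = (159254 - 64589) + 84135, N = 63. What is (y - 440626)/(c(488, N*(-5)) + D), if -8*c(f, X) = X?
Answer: 67568/43155 ≈ 1.5657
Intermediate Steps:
y = 178800 (y = 94665 + 84135 = 178800)
c(f, X) = -X/8
D = -167265
(y - 440626)/(c(488, N*(-5)) + D) = (178800 - 440626)/(-63*(-5)/8 - 167265) = -261826/(-⅛*(-315) - 167265) = -261826/(315/8 - 167265) = -261826/(-1337805/8) = -261826*(-8/1337805) = 67568/43155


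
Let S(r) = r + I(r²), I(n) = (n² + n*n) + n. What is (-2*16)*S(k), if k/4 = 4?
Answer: -4203008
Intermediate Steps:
k = 16 (k = 4*4 = 16)
I(n) = n + 2*n² (I(n) = (n² + n²) + n = 2*n² + n = n + 2*n²)
S(r) = r + r²*(1 + 2*r²)
(-2*16)*S(k) = (-2*16)*(16*(1 + 16 + 2*16³)) = -512*(1 + 16 + 2*4096) = -512*(1 + 16 + 8192) = -512*8209 = -32*131344 = -4203008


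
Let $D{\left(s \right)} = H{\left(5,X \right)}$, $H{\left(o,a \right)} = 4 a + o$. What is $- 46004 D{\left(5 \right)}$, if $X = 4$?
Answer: $-966084$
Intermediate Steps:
$H{\left(o,a \right)} = o + 4 a$
$D{\left(s \right)} = 21$ ($D{\left(s \right)} = 5 + 4 \cdot 4 = 5 + 16 = 21$)
$- 46004 D{\left(5 \right)} = \left(-46004\right) 21 = -966084$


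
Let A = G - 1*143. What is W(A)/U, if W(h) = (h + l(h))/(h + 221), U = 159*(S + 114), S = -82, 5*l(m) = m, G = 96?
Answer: -47/737760 ≈ -6.3706e-5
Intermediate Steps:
l(m) = m/5
U = 5088 (U = 159*(-82 + 114) = 159*32 = 5088)
A = -47 (A = 96 - 1*143 = 96 - 143 = -47)
W(h) = 6*h/(5*(221 + h)) (W(h) = (h + h/5)/(h + 221) = (6*h/5)/(221 + h) = 6*h/(5*(221 + h)))
W(A)/U = ((6/5)*(-47)/(221 - 47))/5088 = ((6/5)*(-47)/174)*(1/5088) = ((6/5)*(-47)*(1/174))*(1/5088) = -47/145*1/5088 = -47/737760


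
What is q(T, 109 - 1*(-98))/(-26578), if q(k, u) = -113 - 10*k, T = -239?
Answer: -2277/26578 ≈ -0.085672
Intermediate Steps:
q(T, 109 - 1*(-98))/(-26578) = (-113 - 10*(-239))/(-26578) = (-113 + 2390)*(-1/26578) = 2277*(-1/26578) = -2277/26578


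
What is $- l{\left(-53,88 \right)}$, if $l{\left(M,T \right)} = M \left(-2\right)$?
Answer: $-106$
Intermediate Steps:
$l{\left(M,T \right)} = - 2 M$
$- l{\left(-53,88 \right)} = - \left(-2\right) \left(-53\right) = \left(-1\right) 106 = -106$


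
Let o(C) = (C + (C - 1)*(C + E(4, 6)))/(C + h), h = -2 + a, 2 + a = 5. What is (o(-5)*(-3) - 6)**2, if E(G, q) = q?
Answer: 3249/16 ≈ 203.06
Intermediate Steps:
a = 3 (a = -2 + 5 = 3)
h = 1 (h = -2 + 3 = 1)
o(C) = (C + (-1 + C)*(6 + C))/(1 + C) (o(C) = (C + (C - 1)*(C + 6))/(C + 1) = (C + (-1 + C)*(6 + C))/(1 + C))
(o(-5)*(-3) - 6)**2 = (((-6 + (-5)**2 + 6*(-5))/(1 - 5))*(-3) - 6)**2 = (((-6 + 25 - 30)/(-4))*(-3) - 6)**2 = (-1/4*(-11)*(-3) - 6)**2 = ((11/4)*(-3) - 6)**2 = (-33/4 - 6)**2 = (-57/4)**2 = 3249/16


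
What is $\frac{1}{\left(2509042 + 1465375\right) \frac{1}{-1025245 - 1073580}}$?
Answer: $- \frac{2098825}{3974417} \approx -0.52808$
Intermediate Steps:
$\frac{1}{\left(2509042 + 1465375\right) \frac{1}{-1025245 - 1073580}} = \frac{1}{3974417 \frac{1}{-1025245 - 1073580}} = \frac{1}{3974417 \frac{1}{-2098825}} = \frac{1}{3974417 \left(- \frac{1}{2098825}\right)} = \frac{1}{- \frac{3974417}{2098825}} = - \frac{2098825}{3974417}$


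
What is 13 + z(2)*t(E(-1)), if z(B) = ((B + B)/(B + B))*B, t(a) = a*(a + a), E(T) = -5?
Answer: 113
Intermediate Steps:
t(a) = 2*a**2 (t(a) = a*(2*a) = 2*a**2)
z(B) = B (z(B) = ((2*B)/((2*B)))*B = ((2*B)*(1/(2*B)))*B = 1*B = B)
13 + z(2)*t(E(-1)) = 13 + 2*(2*(-5)**2) = 13 + 2*(2*25) = 13 + 2*50 = 13 + 100 = 113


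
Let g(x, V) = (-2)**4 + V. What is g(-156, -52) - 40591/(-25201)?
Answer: -866645/25201 ≈ -34.389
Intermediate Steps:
g(x, V) = 16 + V
g(-156, -52) - 40591/(-25201) = (16 - 52) - 40591/(-25201) = -36 - 40591*(-1/25201) = -36 + 40591/25201 = -866645/25201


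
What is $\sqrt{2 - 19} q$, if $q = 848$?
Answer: $848 i \sqrt{17} \approx 3496.4 i$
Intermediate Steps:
$\sqrt{2 - 19} q = \sqrt{2 - 19} \cdot 848 = \sqrt{-17} \cdot 848 = i \sqrt{17} \cdot 848 = 848 i \sqrt{17}$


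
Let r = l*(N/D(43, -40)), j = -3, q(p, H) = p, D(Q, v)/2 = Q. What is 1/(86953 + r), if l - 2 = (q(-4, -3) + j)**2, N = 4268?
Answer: 43/3847813 ≈ 1.1175e-5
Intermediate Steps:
D(Q, v) = 2*Q
l = 51 (l = 2 + (-4 - 3)**2 = 2 + (-7)**2 = 2 + 49 = 51)
r = 108834/43 (r = 51*(4268/((2*43))) = 51*(4268/86) = 51*(4268*(1/86)) = 51*(2134/43) = 108834/43 ≈ 2531.0)
1/(86953 + r) = 1/(86953 + 108834/43) = 1/(3847813/43) = 43/3847813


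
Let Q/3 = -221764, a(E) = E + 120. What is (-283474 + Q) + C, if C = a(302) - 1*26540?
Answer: -974884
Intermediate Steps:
a(E) = 120 + E
Q = -665292 (Q = 3*(-221764) = -665292)
C = -26118 (C = (120 + 302) - 1*26540 = 422 - 26540 = -26118)
(-283474 + Q) + C = (-283474 - 665292) - 26118 = -948766 - 26118 = -974884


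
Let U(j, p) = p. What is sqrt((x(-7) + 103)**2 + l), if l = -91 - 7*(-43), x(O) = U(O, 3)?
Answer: sqrt(11446) ≈ 106.99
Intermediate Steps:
x(O) = 3
l = 210 (l = -91 + 301 = 210)
sqrt((x(-7) + 103)**2 + l) = sqrt((3 + 103)**2 + 210) = sqrt(106**2 + 210) = sqrt(11236 + 210) = sqrt(11446)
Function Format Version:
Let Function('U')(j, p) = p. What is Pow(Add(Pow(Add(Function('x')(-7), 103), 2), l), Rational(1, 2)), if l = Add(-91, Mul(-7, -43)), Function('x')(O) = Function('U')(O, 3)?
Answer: Pow(11446, Rational(1, 2)) ≈ 106.99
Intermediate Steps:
Function('x')(O) = 3
l = 210 (l = Add(-91, 301) = 210)
Pow(Add(Pow(Add(Function('x')(-7), 103), 2), l), Rational(1, 2)) = Pow(Add(Pow(Add(3, 103), 2), 210), Rational(1, 2)) = Pow(Add(Pow(106, 2), 210), Rational(1, 2)) = Pow(Add(11236, 210), Rational(1, 2)) = Pow(11446, Rational(1, 2))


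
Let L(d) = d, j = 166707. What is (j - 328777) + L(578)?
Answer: -161492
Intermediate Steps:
(j - 328777) + L(578) = (166707 - 328777) + 578 = -162070 + 578 = -161492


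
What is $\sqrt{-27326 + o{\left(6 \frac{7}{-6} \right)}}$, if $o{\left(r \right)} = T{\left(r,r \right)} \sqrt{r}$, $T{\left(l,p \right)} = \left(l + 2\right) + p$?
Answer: $\sqrt{-27326 - 12 i \sqrt{7}} \approx 0.096 - 165.31 i$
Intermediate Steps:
$T{\left(l,p \right)} = 2 + l + p$ ($T{\left(l,p \right)} = \left(2 + l\right) + p = 2 + l + p$)
$o{\left(r \right)} = \sqrt{r} \left(2 + 2 r\right)$ ($o{\left(r \right)} = \left(2 + r + r\right) \sqrt{r} = \left(2 + 2 r\right) \sqrt{r} = \sqrt{r} \left(2 + 2 r\right)$)
$\sqrt{-27326 + o{\left(6 \frac{7}{-6} \right)}} = \sqrt{-27326 + 2 \sqrt{6 \frac{7}{-6}} \left(1 + 6 \frac{7}{-6}\right)} = \sqrt{-27326 + 2 \sqrt{6 \cdot 7 \left(- \frac{1}{6}\right)} \left(1 + 6 \cdot 7 \left(- \frac{1}{6}\right)\right)} = \sqrt{-27326 + 2 \sqrt{6 \left(- \frac{7}{6}\right)} \left(1 + 6 \left(- \frac{7}{6}\right)\right)} = \sqrt{-27326 + 2 \sqrt{-7} \left(1 - 7\right)} = \sqrt{-27326 + 2 i \sqrt{7} \left(-6\right)} = \sqrt{-27326 - 12 i \sqrt{7}}$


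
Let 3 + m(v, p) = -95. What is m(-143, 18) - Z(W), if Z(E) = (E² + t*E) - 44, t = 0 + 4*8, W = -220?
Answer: -41414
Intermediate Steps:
m(v, p) = -98 (m(v, p) = -3 - 95 = -98)
t = 32 (t = 0 + 32 = 32)
Z(E) = -44 + E² + 32*E (Z(E) = (E² + 32*E) - 44 = -44 + E² + 32*E)
m(-143, 18) - Z(W) = -98 - (-44 + (-220)² + 32*(-220)) = -98 - (-44 + 48400 - 7040) = -98 - 1*41316 = -98 - 41316 = -41414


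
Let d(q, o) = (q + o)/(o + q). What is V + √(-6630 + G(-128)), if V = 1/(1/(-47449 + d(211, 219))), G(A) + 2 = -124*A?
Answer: -47448 + 2*√2310 ≈ -47352.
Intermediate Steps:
d(q, o) = 1 (d(q, o) = (o + q)/(o + q) = 1)
G(A) = -2 - 124*A
V = -47448 (V = 1/(1/(-47449 + 1)) = 1/(1/(-47448)) = 1/(-1/47448) = -47448)
V + √(-6630 + G(-128)) = -47448 + √(-6630 + (-2 - 124*(-128))) = -47448 + √(-6630 + (-2 + 15872)) = -47448 + √(-6630 + 15870) = -47448 + √9240 = -47448 + 2*√2310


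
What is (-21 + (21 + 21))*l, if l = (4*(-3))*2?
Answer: -504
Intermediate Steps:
l = -24 (l = -12*2 = -24)
(-21 + (21 + 21))*l = (-21 + (21 + 21))*(-24) = (-21 + 42)*(-24) = 21*(-24) = -504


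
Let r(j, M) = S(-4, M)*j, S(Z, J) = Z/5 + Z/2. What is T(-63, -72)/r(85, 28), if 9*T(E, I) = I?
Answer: 4/119 ≈ 0.033613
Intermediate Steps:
S(Z, J) = 7*Z/10 (S(Z, J) = Z*(⅕) + Z*(½) = Z/5 + Z/2 = 7*Z/10)
T(E, I) = I/9
r(j, M) = -14*j/5 (r(j, M) = ((7/10)*(-4))*j = -14*j/5)
T(-63, -72)/r(85, 28) = ((⅑)*(-72))/((-14/5*85)) = -8/(-238) = -8*(-1/238) = 4/119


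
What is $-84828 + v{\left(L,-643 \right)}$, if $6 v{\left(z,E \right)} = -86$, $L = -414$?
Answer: $- \frac{254527}{3} \approx -84842.0$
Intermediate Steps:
$v{\left(z,E \right)} = - \frac{43}{3}$ ($v{\left(z,E \right)} = \frac{1}{6} \left(-86\right) = - \frac{43}{3}$)
$-84828 + v{\left(L,-643 \right)} = -84828 - \frac{43}{3} = - \frac{254527}{3}$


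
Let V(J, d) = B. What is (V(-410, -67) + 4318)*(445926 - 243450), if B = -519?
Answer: 769206324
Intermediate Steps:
V(J, d) = -519
(V(-410, -67) + 4318)*(445926 - 243450) = (-519 + 4318)*(445926 - 243450) = 3799*202476 = 769206324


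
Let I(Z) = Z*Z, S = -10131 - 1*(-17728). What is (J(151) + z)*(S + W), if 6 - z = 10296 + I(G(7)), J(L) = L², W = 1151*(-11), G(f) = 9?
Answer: -62945520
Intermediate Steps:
S = 7597 (S = -10131 + 17728 = 7597)
I(Z) = Z²
W = -12661
z = -10371 (z = 6 - (10296 + 9²) = 6 - (10296 + 81) = 6 - 1*10377 = 6 - 10377 = -10371)
(J(151) + z)*(S + W) = (151² - 10371)*(7597 - 12661) = (22801 - 10371)*(-5064) = 12430*(-5064) = -62945520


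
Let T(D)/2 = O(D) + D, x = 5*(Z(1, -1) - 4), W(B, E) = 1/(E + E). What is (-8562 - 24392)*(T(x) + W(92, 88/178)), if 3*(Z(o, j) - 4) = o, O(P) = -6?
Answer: 33300017/132 ≈ 2.5227e+5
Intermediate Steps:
Z(o, j) = 4 + o/3
W(B, E) = 1/(2*E)
x = 5/3 (x = 5*((4 + (1/3)*1) - 4) = 5*((4 + 1/3) - 4) = 5*(13/3 - 4) = 5*(1/3) = 5/3 ≈ 1.6667)
T(D) = -12 + 2*D (T(D) = 2*(-6 + D) = -12 + 2*D)
(-8562 - 24392)*(T(x) + W(92, 88/178)) = (-8562 - 24392)*((-12 + 2*(5/3)) + 1/(2*((88/178)))) = -32954*((-12 + 10/3) + 1/(2*((88*(1/178))))) = -32954*(-26/3 + 1/(2*(44/89))) = -32954*(-26/3 + (1/2)*(89/44)) = -32954*(-26/3 + 89/88) = -32954*(-2021/264) = 33300017/132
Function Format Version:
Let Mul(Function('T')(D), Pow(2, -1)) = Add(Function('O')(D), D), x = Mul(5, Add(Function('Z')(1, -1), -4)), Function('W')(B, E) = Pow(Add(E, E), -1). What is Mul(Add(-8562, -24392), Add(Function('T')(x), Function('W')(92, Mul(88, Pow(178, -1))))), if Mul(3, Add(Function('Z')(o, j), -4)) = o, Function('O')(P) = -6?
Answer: Rational(33300017, 132) ≈ 2.5227e+5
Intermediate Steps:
Function('Z')(o, j) = Add(4, Mul(Rational(1, 3), o))
Function('W')(B, E) = Mul(Rational(1, 2), Pow(E, -1)) (Function('W')(B, E) = Pow(Mul(2, E), -1) = Mul(Rational(1, 2), Pow(E, -1)))
x = Rational(5, 3) (x = Mul(5, Add(Add(4, Mul(Rational(1, 3), 1)), -4)) = Mul(5, Add(Add(4, Rational(1, 3)), -4)) = Mul(5, Add(Rational(13, 3), -4)) = Mul(5, Rational(1, 3)) = Rational(5, 3) ≈ 1.6667)
Function('T')(D) = Add(-12, Mul(2, D)) (Function('T')(D) = Mul(2, Add(-6, D)) = Add(-12, Mul(2, D)))
Mul(Add(-8562, -24392), Add(Function('T')(x), Function('W')(92, Mul(88, Pow(178, -1))))) = Mul(Add(-8562, -24392), Add(Add(-12, Mul(2, Rational(5, 3))), Mul(Rational(1, 2), Pow(Mul(88, Pow(178, -1)), -1)))) = Mul(-32954, Add(Add(-12, Rational(10, 3)), Mul(Rational(1, 2), Pow(Mul(88, Rational(1, 178)), -1)))) = Mul(-32954, Add(Rational(-26, 3), Mul(Rational(1, 2), Pow(Rational(44, 89), -1)))) = Mul(-32954, Add(Rational(-26, 3), Mul(Rational(1, 2), Rational(89, 44)))) = Mul(-32954, Add(Rational(-26, 3), Rational(89, 88))) = Mul(-32954, Rational(-2021, 264)) = Rational(33300017, 132)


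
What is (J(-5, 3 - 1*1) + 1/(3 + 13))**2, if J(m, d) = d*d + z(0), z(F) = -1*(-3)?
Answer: 12769/256 ≈ 49.879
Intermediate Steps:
z(F) = 3
J(m, d) = 3 + d**2 (J(m, d) = d*d + 3 = d**2 + 3 = 3 + d**2)
(J(-5, 3 - 1*1) + 1/(3 + 13))**2 = ((3 + (3 - 1*1)**2) + 1/(3 + 13))**2 = ((3 + (3 - 1)**2) + 1/16)**2 = ((3 + 2**2) + 1/16)**2 = ((3 + 4) + 1/16)**2 = (7 + 1/16)**2 = (113/16)**2 = 12769/256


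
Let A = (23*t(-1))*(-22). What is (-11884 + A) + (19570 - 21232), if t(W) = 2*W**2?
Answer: -14558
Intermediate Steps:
A = -1012 (A = (23*(2*(-1)**2))*(-22) = (23*(2*1))*(-22) = (23*2)*(-22) = 46*(-22) = -1012)
(-11884 + A) + (19570 - 21232) = (-11884 - 1012) + (19570 - 21232) = -12896 - 1662 = -14558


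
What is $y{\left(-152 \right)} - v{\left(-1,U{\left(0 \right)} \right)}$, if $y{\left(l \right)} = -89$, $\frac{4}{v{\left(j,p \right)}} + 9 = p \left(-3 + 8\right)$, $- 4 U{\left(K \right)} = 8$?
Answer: $- \frac{1687}{19} \approx -88.789$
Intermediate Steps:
$U{\left(K \right)} = -2$ ($U{\left(K \right)} = \left(- \frac{1}{4}\right) 8 = -2$)
$v{\left(j,p \right)} = \frac{4}{-9 + 5 p}$ ($v{\left(j,p \right)} = \frac{4}{-9 + p \left(-3 + 8\right)} = \frac{4}{-9 + p 5} = \frac{4}{-9 + 5 p}$)
$y{\left(-152 \right)} - v{\left(-1,U{\left(0 \right)} \right)} = -89 - \frac{4}{-9 + 5 \left(-2\right)} = -89 - \frac{4}{-9 - 10} = -89 - \frac{4}{-19} = -89 - 4 \left(- \frac{1}{19}\right) = -89 - - \frac{4}{19} = -89 + \frac{4}{19} = - \frac{1687}{19}$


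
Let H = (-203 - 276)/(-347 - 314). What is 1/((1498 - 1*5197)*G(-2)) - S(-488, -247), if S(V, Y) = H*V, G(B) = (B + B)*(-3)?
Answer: 10375783115/29340468 ≈ 353.63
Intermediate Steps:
G(B) = -6*B (G(B) = (2*B)*(-3) = -6*B)
H = 479/661 (H = -479/(-661) = -479*(-1/661) = 479/661 ≈ 0.72466)
S(V, Y) = 479*V/661
1/((1498 - 1*5197)*G(-2)) - S(-488, -247) = 1/((1498 - 1*5197)*(-6*(-2))) - 479*(-488)/661 = 1/((1498 - 5197)*12) - 1*(-233752/661) = 1/(-3699*12) + 233752/661 = 1/(-44388) + 233752/661 = -1/44388 + 233752/661 = 10375783115/29340468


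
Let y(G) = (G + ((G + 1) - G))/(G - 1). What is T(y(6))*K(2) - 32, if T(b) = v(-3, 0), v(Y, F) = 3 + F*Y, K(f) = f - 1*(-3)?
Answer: -17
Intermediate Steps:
K(f) = 3 + f (K(f) = f + 3 = 3 + f)
y(G) = (1 + G)/(-1 + G) (y(G) = (G + ((1 + G) - G))/(-1 + G) = (G + 1)/(-1 + G) = (1 + G)/(-1 + G))
T(b) = 3 (T(b) = 3 + 0*(-3) = 3 + 0 = 3)
T(y(6))*K(2) - 32 = 3*(3 + 2) - 32 = 3*5 - 32 = 15 - 32 = -17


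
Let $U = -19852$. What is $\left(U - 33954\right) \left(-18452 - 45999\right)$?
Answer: $3467850506$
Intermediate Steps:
$\left(U - 33954\right) \left(-18452 - 45999\right) = \left(-19852 - 33954\right) \left(-18452 - 45999\right) = \left(-53806\right) \left(-64451\right) = 3467850506$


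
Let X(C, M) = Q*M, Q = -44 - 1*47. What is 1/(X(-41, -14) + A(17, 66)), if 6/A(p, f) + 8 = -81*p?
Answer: 1385/1764484 ≈ 0.00078493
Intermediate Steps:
A(p, f) = 6/(-8 - 81*p)
Q = -91 (Q = -44 - 47 = -91)
X(C, M) = -91*M
1/(X(-41, -14) + A(17, 66)) = 1/(-91*(-14) - 6/(8 + 81*17)) = 1/(1274 - 6/(8 + 1377)) = 1/(1274 - 6/1385) = 1/(1764484/1385) = 1385/1764484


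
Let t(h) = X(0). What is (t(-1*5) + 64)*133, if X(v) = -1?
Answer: 8379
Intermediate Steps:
t(h) = -1
(t(-1*5) + 64)*133 = (-1 + 64)*133 = 63*133 = 8379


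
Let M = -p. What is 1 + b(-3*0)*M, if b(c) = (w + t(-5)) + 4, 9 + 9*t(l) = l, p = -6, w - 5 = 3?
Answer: 191/3 ≈ 63.667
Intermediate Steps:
w = 8 (w = 5 + 3 = 8)
t(l) = -1 + l/9
M = 6 (M = -1*(-6) = 6)
b(c) = 94/9 (b(c) = (8 + (-1 + (⅑)*(-5))) + 4 = (8 + (-1 - 5/9)) + 4 = (8 - 14/9) + 4 = 58/9 + 4 = 94/9)
1 + b(-3*0)*M = 1 + (94/9)*6 = 1 + 188/3 = 191/3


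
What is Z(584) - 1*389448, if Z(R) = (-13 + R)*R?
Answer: -55984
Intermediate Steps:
Z(R) = R*(-13 + R)
Z(584) - 1*389448 = 584*(-13 + 584) - 1*389448 = 584*571 - 389448 = 333464 - 389448 = -55984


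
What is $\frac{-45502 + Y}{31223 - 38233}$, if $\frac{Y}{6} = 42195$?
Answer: $- \frac{103834}{3505} \approx -29.625$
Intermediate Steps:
$Y = 253170$ ($Y = 6 \cdot 42195 = 253170$)
$\frac{-45502 + Y}{31223 - 38233} = \frac{-45502 + 253170}{31223 - 38233} = \frac{207668}{-7010} = 207668 \left(- \frac{1}{7010}\right) = - \frac{103834}{3505}$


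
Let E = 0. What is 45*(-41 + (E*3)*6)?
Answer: -1845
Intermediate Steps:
45*(-41 + (E*3)*6) = 45*(-41 + (0*3)*6) = 45*(-41 + 0*6) = 45*(-41 + 0) = 45*(-41) = -1845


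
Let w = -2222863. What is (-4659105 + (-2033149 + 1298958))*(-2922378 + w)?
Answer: 27749807704336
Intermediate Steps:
(-4659105 + (-2033149 + 1298958))*(-2922378 + w) = (-4659105 + (-2033149 + 1298958))*(-2922378 - 2222863) = (-4659105 - 734191)*(-5145241) = -5393296*(-5145241) = 27749807704336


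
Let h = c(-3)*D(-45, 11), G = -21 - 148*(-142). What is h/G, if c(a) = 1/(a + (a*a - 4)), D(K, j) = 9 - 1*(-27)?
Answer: 18/20995 ≈ 0.00085735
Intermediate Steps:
D(K, j) = 36 (D(K, j) = 9 + 27 = 36)
c(a) = 1/(-4 + a + a²) (c(a) = 1/(a + (a² - 4)) = 1/(a + (-4 + a²)) = 1/(-4 + a + a²))
G = 20995 (G = -21 + 21016 = 20995)
h = 18 (h = 36/(-4 - 3 + (-3)²) = 36/(-4 - 3 + 9) = 36/2 = (½)*36 = 18)
h/G = 18/20995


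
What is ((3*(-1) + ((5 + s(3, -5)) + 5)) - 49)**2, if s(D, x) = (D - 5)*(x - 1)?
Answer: 900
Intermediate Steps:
s(D, x) = (-1 + x)*(-5 + D) (s(D, x) = (-5 + D)*(-1 + x) = (-1 + x)*(-5 + D))
((3*(-1) + ((5 + s(3, -5)) + 5)) - 49)**2 = ((3*(-1) + ((5 + (5 - 1*3 - 5*(-5) + 3*(-5))) + 5)) - 49)**2 = ((-3 + ((5 + (5 - 3 + 25 - 15)) + 5)) - 49)**2 = ((-3 + ((5 + 12) + 5)) - 49)**2 = ((-3 + (17 + 5)) - 49)**2 = ((-3 + 22) - 49)**2 = (19 - 49)**2 = (-30)**2 = 900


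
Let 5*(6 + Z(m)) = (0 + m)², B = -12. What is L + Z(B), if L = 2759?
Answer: 13909/5 ≈ 2781.8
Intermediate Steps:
Z(m) = -6 + m²/5 (Z(m) = -6 + (0 + m)²/5 = -6 + m²/5)
L + Z(B) = 2759 + (-6 + (⅕)*(-12)²) = 2759 + (-6 + (⅕)*144) = 2759 + (-6 + 144/5) = 2759 + 114/5 = 13909/5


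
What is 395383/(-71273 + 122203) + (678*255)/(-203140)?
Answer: 1787820373/258648005 ≈ 6.9122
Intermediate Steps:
395383/(-71273 + 122203) + (678*255)/(-203140) = 395383/50930 + 172890*(-1/203140) = 395383*(1/50930) - 17289/20314 = 395383/50930 - 17289/20314 = 1787820373/258648005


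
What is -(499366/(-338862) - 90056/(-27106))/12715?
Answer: -4245185369/29197433431245 ≈ -0.00014540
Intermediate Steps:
-(499366/(-338862) - 90056/(-27106))/12715 = -(499366*(-1/338862) - 90056*(-1/27106))/12715 = -(-249683/169431 + 45028/13553)/12715 = -4245185369/(2296298343*12715) = -1*4245185369/29197433431245 = -4245185369/29197433431245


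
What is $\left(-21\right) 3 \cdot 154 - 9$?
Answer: $-9711$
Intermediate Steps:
$\left(-21\right) 3 \cdot 154 - 9 = \left(-63\right) 154 - 9 = -9702 - 9 = -9711$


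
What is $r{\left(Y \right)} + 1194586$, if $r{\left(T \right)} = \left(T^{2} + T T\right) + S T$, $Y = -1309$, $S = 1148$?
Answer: $3118816$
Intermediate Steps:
$r{\left(T \right)} = 2 T^{2} + 1148 T$ ($r{\left(T \right)} = \left(T^{2} + T T\right) + 1148 T = \left(T^{2} + T^{2}\right) + 1148 T = 2 T^{2} + 1148 T$)
$r{\left(Y \right)} + 1194586 = 2 \left(-1309\right) \left(574 - 1309\right) + 1194586 = 2 \left(-1309\right) \left(-735\right) + 1194586 = 1924230 + 1194586 = 3118816$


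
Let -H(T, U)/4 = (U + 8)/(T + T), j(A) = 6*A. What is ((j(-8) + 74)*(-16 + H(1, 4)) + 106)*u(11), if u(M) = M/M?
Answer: -934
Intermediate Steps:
H(T, U) = -2*(8 + U)/T (H(T, U) = -4*(U + 8)/(T + T) = -4*(8 + U)/(2*T) = -4*(8 + U)*1/(2*T) = -2*(8 + U)/T)
u(M) = 1
((j(-8) + 74)*(-16 + H(1, 4)) + 106)*u(11) = ((6*(-8) + 74)*(-16 + 2*(-8 - 1*4)/1) + 106)*1 = ((-48 + 74)*(-16 + 2*1*(-8 - 4)) + 106)*1 = (26*(-16 + 2*1*(-12)) + 106)*1 = (26*(-16 - 24) + 106)*1 = (26*(-40) + 106)*1 = (-1040 + 106)*1 = -934*1 = -934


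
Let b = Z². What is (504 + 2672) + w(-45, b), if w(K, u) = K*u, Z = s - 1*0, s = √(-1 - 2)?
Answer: 3311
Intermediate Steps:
s = I*√3 (s = √(-3) = I*√3 ≈ 1.732*I)
Z = I*√3 (Z = I*√3 - 1*0 = I*√3 + 0 = I*√3 ≈ 1.732*I)
b = -3 (b = (I*√3)² = -3)
(504 + 2672) + w(-45, b) = (504 + 2672) - 45*(-3) = 3176 + 135 = 3311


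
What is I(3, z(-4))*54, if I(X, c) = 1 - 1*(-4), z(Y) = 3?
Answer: 270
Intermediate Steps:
I(X, c) = 5 (I(X, c) = 1 + 4 = 5)
I(3, z(-4))*54 = 5*54 = 270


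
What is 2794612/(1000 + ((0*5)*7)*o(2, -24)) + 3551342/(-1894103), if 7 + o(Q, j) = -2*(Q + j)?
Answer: 1322432907759/473525750 ≈ 2792.7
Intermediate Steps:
o(Q, j) = -7 - 2*Q - 2*j (o(Q, j) = -7 - 2*(Q + j) = -7 + (-2*Q - 2*j) = -7 - 2*Q - 2*j)
2794612/(1000 + ((0*5)*7)*o(2, -24)) + 3551342/(-1894103) = 2794612/(1000 + ((0*5)*7)*(-7 - 2*2 - 2*(-24))) + 3551342/(-1894103) = 2794612/(1000 + (0*7)*(-7 - 4 + 48)) + 3551342*(-1/1894103) = 2794612/(1000 + 0*37) - 3551342/1894103 = 2794612/(1000 + 0) - 3551342/1894103 = 2794612/1000 - 3551342/1894103 = 2794612*(1/1000) - 3551342/1894103 = 698653/250 - 3551342/1894103 = 1322432907759/473525750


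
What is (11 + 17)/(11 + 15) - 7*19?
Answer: -1715/13 ≈ -131.92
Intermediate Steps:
(11 + 17)/(11 + 15) - 7*19 = 28/26 - 133 = 28*(1/26) - 133 = 14/13 - 133 = -1715/13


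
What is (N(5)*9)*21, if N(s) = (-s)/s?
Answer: -189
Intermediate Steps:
N(s) = -1
(N(5)*9)*21 = -1*9*21 = -9*21 = -189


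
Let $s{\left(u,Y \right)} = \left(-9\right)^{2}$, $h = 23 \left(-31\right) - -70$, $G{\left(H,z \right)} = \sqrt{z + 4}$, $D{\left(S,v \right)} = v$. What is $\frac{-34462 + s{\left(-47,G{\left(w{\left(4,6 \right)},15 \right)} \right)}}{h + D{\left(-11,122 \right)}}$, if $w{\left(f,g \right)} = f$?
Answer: $\frac{34381}{521} \approx 65.99$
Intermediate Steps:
$G{\left(H,z \right)} = \sqrt{4 + z}$
$h = -643$ ($h = -713 + 70 = -643$)
$s{\left(u,Y \right)} = 81$
$\frac{-34462 + s{\left(-47,G{\left(w{\left(4,6 \right)},15 \right)} \right)}}{h + D{\left(-11,122 \right)}} = \frac{-34462 + 81}{-643 + 122} = - \frac{34381}{-521} = \left(-34381\right) \left(- \frac{1}{521}\right) = \frac{34381}{521}$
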